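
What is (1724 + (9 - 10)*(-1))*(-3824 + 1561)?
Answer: -3903675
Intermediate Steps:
(1724 + (9 - 10)*(-1))*(-3824 + 1561) = (1724 - 1*(-1))*(-2263) = (1724 + 1)*(-2263) = 1725*(-2263) = -3903675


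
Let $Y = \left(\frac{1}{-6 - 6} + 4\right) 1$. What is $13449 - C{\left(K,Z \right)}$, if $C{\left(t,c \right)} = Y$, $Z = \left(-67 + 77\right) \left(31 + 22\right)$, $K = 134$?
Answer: $\frac{161341}{12} \approx 13445.0$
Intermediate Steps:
$Y = \frac{47}{12}$ ($Y = \left(\frac{1}{-12} + 4\right) 1 = \left(- \frac{1}{12} + 4\right) 1 = \frac{47}{12} \cdot 1 = \frac{47}{12} \approx 3.9167$)
$Z = 530$ ($Z = 10 \cdot 53 = 530$)
$C{\left(t,c \right)} = \frac{47}{12}$
$13449 - C{\left(K,Z \right)} = 13449 - \frac{47}{12} = \frac{161341}{12}$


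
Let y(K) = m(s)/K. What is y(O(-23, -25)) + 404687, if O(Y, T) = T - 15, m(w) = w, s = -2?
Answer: 8093741/20 ≈ 4.0469e+5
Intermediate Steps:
O(Y, T) = -15 + T
y(K) = -2/K
y(O(-23, -25)) + 404687 = -2/(-15 - 25) + 404687 = -2/(-40) + 404687 = -2*(-1/40) + 404687 = 1/20 + 404687 = 8093741/20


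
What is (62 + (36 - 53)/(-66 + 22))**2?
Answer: 7535025/1936 ≈ 3892.1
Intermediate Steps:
(62 + (36 - 53)/(-66 + 22))**2 = (62 - 17/(-44))**2 = (62 - 17*(-1/44))**2 = (62 + 17/44)**2 = (2745/44)**2 = 7535025/1936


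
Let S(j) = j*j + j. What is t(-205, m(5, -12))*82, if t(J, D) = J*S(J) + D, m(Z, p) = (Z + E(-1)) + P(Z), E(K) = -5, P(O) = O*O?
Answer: -702992150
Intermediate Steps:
P(O) = O²
S(j) = j + j² (S(j) = j² + j = j + j²)
m(Z, p) = -5 + Z + Z² (m(Z, p) = (Z - 5) + Z² = (-5 + Z) + Z² = -5 + Z + Z²)
t(J, D) = D + J²*(1 + J) (t(J, D) = J*(J*(1 + J)) + D = J²*(1 + J) + D = D + J²*(1 + J))
t(-205, m(5, -12))*82 = ((-5 + 5 + 5²) + (-205)²*(1 - 205))*82 = ((-5 + 5 + 25) + 42025*(-204))*82 = (25 - 8573100)*82 = -8573075*82 = -702992150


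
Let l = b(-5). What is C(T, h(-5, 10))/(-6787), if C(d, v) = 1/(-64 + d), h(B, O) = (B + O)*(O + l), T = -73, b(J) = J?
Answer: 1/929819 ≈ 1.0755e-6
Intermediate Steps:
l = -5
h(B, O) = (-5 + O)*(B + O) (h(B, O) = (B + O)*(O - 5) = (B + O)*(-5 + O) = (-5 + O)*(B + O))
C(T, h(-5, 10))/(-6787) = 1/(-64 - 73*(-6787)) = -1/6787/(-137) = -1/137*(-1/6787) = 1/929819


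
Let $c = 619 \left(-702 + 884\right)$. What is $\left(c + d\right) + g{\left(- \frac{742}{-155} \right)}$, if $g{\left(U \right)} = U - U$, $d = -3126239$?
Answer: $-3013581$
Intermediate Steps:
$g{\left(U \right)} = 0$
$c = 112658$ ($c = 619 \cdot 182 = 112658$)
$\left(c + d\right) + g{\left(- \frac{742}{-155} \right)} = \left(112658 - 3126239\right) + 0 = -3013581 + 0 = -3013581$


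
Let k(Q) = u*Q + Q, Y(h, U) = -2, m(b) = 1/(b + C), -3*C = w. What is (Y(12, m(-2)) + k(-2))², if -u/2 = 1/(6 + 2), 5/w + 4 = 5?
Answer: 49/4 ≈ 12.250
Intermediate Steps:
w = 5 (w = 5/(-4 + 5) = 5/1 = 5*1 = 5)
C = -5/3 (C = -⅓*5 = -5/3 ≈ -1.6667)
m(b) = 1/(-5/3 + b) (m(b) = 1/(b - 5/3) = 1/(-5/3 + b))
u = -¼ (u = -2/(6 + 2) = -2/8 = -2*⅛ = -¼ ≈ -0.25000)
k(Q) = 3*Q/4 (k(Q) = -Q/4 + Q = 3*Q/4)
(Y(12, m(-2)) + k(-2))² = (-2 + (¾)*(-2))² = (-2 - 3/2)² = (-7/2)² = 49/4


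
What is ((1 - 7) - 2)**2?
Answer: 64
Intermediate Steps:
((1 - 7) - 2)**2 = (-6 - 2)**2 = (-8)**2 = 64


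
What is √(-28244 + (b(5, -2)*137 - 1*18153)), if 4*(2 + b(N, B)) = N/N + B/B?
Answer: I*√186410/2 ≈ 215.88*I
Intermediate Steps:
b(N, B) = -3/2 (b(N, B) = -2 + (N/N + B/B)/4 = -2 + (1 + 1)/4 = -2 + (¼)*2 = -2 + ½ = -3/2)
√(-28244 + (b(5, -2)*137 - 1*18153)) = √(-28244 + (-3/2*137 - 1*18153)) = √(-28244 + (-411/2 - 18153)) = √(-28244 - 36717/2) = √(-93205/2) = I*√186410/2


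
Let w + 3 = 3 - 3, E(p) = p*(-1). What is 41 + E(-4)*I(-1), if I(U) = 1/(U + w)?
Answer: 40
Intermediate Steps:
E(p) = -p
w = -3 (w = -3 + (3 - 3) = -3 + 0 = -3)
I(U) = 1/(-3 + U) (I(U) = 1/(U - 3) = 1/(-3 + U))
41 + E(-4)*I(-1) = 41 + (-1*(-4))/(-3 - 1) = 41 + 4/(-4) = 41 + 4*(-¼) = 41 - 1 = 40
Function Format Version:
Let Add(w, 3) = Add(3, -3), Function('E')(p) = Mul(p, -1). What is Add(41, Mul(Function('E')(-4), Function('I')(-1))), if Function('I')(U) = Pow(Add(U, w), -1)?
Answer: 40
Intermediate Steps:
Function('E')(p) = Mul(-1, p)
w = -3 (w = Add(-3, Add(3, -3)) = Add(-3, 0) = -3)
Function('I')(U) = Pow(Add(-3, U), -1) (Function('I')(U) = Pow(Add(U, -3), -1) = Pow(Add(-3, U), -1))
Add(41, Mul(Function('E')(-4), Function('I')(-1))) = Add(41, Mul(Mul(-1, -4), Pow(Add(-3, -1), -1))) = Add(41, Mul(4, Pow(-4, -1))) = Add(41, Mul(4, Rational(-1, 4))) = Add(41, -1) = 40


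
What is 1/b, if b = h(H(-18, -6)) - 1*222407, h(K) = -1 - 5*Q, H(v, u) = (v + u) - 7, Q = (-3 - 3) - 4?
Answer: -1/222358 ≈ -4.4973e-6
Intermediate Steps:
Q = -10 (Q = -6 - 4 = -10)
H(v, u) = -7 + u + v (H(v, u) = (u + v) - 7 = -7 + u + v)
h(K) = 49 (h(K) = -1 - 5*(-10) = -1 + 50 = 49)
b = -222358 (b = 49 - 1*222407 = 49 - 222407 = -222358)
1/b = 1/(-222358) = -1/222358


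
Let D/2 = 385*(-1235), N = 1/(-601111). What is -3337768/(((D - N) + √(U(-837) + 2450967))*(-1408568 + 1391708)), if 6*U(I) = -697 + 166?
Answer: -63716318586142132293964/306061430989186754510197675 - 301512628043683882*√9803514/2754552878902680790591779075 ≈ -0.00020852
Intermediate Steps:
U(I) = -177/2 (U(I) = (-697 + 166)/6 = (⅙)*(-531) = -177/2)
N = -1/601111 ≈ -1.6636e-6
D = -950950 (D = 2*(385*(-1235)) = 2*(-475475) = -950950)
-3337768/(((D - N) + √(U(-837) + 2450967))*(-1408568 + 1391708)) = -3337768/(((-950950 - 1*(-1/601111)) + √(-177/2 + 2450967))*(-1408568 + 1391708)) = -3337768/(((-950950 + 1/601111) + √(4901757/2))*(-16860)) = -3337768/((-571626505449/601111 + √9803514/2)*(-16860)) = -3337768/(9637622881870140/601111 - 8430*√9803514)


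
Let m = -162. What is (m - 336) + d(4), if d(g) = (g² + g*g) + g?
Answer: -462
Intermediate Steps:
d(g) = g + 2*g² (d(g) = (g² + g²) + g = 2*g² + g = g + 2*g²)
(m - 336) + d(4) = (-162 - 336) + 4*(1 + 2*4) = -498 + 4*(1 + 8) = -498 + 4*9 = -498 + 36 = -462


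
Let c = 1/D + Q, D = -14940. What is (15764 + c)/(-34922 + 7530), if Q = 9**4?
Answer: -333535499/409236480 ≈ -0.81502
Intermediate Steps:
Q = 6561
c = 98021339/14940 (c = 1/(-14940) + 6561 = -1/14940 + 6561 = 98021339/14940 ≈ 6561.0)
(15764 + c)/(-34922 + 7530) = (15764 + 98021339/14940)/(-34922 + 7530) = (333535499/14940)/(-27392) = (333535499/14940)*(-1/27392) = -333535499/409236480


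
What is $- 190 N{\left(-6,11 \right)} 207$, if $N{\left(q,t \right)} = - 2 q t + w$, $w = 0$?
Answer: $-5191560$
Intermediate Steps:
$N{\left(q,t \right)} = - 2 q t$ ($N{\left(q,t \right)} = - 2 q t + 0 = - 2 q t$)
$- 190 N{\left(-6,11 \right)} 207 = - 190 \left(\left(-2\right) \left(-6\right) 11\right) 207 = \left(-190\right) 132 \cdot 207 = \left(-25080\right) 207 = -5191560$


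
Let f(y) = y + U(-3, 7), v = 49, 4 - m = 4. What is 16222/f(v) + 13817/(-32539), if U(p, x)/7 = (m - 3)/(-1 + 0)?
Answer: 263440234/1138865 ≈ 231.32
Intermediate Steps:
m = 0 (m = 4 - 1*4 = 4 - 4 = 0)
U(p, x) = 21 (U(p, x) = 7*((0 - 3)/(-1 + 0)) = 7*(-3/(-1)) = 7*(-3*(-1)) = 7*3 = 21)
f(y) = 21 + y (f(y) = y + 21 = 21 + y)
16222/f(v) + 13817/(-32539) = 16222/(21 + 49) + 13817/(-32539) = 16222/70 + 13817*(-1/32539) = 16222*(1/70) - 13817/32539 = 8111/35 - 13817/32539 = 263440234/1138865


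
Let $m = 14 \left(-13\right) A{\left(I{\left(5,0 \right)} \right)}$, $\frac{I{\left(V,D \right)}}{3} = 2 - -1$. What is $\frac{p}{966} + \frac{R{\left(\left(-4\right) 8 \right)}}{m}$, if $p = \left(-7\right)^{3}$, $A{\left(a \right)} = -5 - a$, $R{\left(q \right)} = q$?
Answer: $- \frac{32317}{87906} \approx -0.36763$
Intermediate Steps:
$I{\left(V,D \right)} = 9$ ($I{\left(V,D \right)} = 3 \left(2 - -1\right) = 3 \left(2 + 1\right) = 3 \cdot 3 = 9$)
$p = -343$
$m = 2548$ ($m = 14 \left(-13\right) \left(-5 - 9\right) = - 182 \left(-5 - 9\right) = \left(-182\right) \left(-14\right) = 2548$)
$\frac{p}{966} + \frac{R{\left(\left(-4\right) 8 \right)}}{m} = - \frac{343}{966} + \frac{\left(-4\right) 8}{2548} = \left(-343\right) \frac{1}{966} - \frac{8}{637} = - \frac{49}{138} - \frac{8}{637} = - \frac{32317}{87906}$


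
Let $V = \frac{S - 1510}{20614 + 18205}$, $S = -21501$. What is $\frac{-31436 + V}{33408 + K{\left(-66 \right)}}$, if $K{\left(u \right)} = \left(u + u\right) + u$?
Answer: $- \frac{244067419}{257835798} \approx -0.9466$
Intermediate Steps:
$K{\left(u \right)} = 3 u$ ($K{\left(u \right)} = 2 u + u = 3 u$)
$V = - \frac{23011}{38819}$ ($V = \frac{-21501 - 1510}{20614 + 18205} = - \frac{23011}{38819} \approx -0.59278$)
$\frac{-31436 + V}{33408 + K{\left(-66 \right)}} = \frac{-31436 - \frac{23011}{38819}}{33408 + 3 \left(-66\right)} = - \frac{1220337095}{38819 \left(33408 - 198\right)} = - \frac{1220337095}{38819 \cdot 33210} = \left(- \frac{1220337095}{38819}\right) \frac{1}{33210} = - \frac{244067419}{257835798}$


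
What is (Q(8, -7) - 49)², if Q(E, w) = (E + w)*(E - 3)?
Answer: 1936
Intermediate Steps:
Q(E, w) = (-3 + E)*(E + w) (Q(E, w) = (E + w)*(-3 + E) = (-3 + E)*(E + w))
(Q(8, -7) - 49)² = ((8² - 3*8 - 3*(-7) + 8*(-7)) - 49)² = ((64 - 24 + 21 - 56) - 49)² = (5 - 49)² = (-44)² = 1936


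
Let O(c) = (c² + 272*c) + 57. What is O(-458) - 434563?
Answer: -349318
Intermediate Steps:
O(c) = 57 + c² + 272*c
O(-458) - 434563 = (57 + (-458)² + 272*(-458)) - 434563 = (57 + 209764 - 124576) - 434563 = 85245 - 434563 = -349318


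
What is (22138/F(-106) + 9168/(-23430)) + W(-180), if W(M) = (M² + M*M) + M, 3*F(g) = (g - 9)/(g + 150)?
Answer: 704311892/17963 ≈ 39209.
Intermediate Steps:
F(g) = (-9 + g)/(3*(150 + g)) (F(g) = ((g - 9)/(g + 150))/3 = ((-9 + g)/(150 + g))/3 = (-9 + g)/(3*(150 + g)))
W(M) = M + 2*M² (W(M) = (M² + M²) + M = 2*M² + M = M + 2*M²)
(22138/F(-106) + 9168/(-23430)) + W(-180) = (22138/(((-9 - 106)/(3*(150 - 106)))) + 9168/(-23430)) - 180*(1 + 2*(-180)) = (22138/(((⅓)*(-115)/44)) + 9168*(-1/23430)) - 180*(1 - 360) = (22138/(((⅓)*(1/44)*(-115))) - 1528/3905) - 180*(-359) = (22138/(-115/132) - 1528/3905) + 64620 = (22138*(-132/115) - 1528/3905) + 64620 = (-2922216/115 - 1528/3905) + 64620 = -456457168/17963 + 64620 = 704311892/17963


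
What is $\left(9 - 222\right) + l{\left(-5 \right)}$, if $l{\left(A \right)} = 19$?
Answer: $-194$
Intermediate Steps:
$\left(9 - 222\right) + l{\left(-5 \right)} = \left(9 - 222\right) + 19 = -213 + 19 = -194$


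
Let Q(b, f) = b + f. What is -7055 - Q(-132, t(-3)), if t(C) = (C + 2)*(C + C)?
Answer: -6929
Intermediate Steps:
t(C) = 2*C*(2 + C) (t(C) = (2 + C)*(2*C) = 2*C*(2 + C))
-7055 - Q(-132, t(-3)) = -7055 - (-132 + 2*(-3)*(2 - 3)) = -7055 - (-132 + 2*(-3)*(-1)) = -7055 - (-132 + 6) = -7055 - 1*(-126) = -7055 + 126 = -6929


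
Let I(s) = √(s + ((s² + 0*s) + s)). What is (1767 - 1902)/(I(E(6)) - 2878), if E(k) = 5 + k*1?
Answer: 388530/8282741 + 135*√143/8282741 ≈ 0.047103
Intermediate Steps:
E(k) = 5 + k
I(s) = √(s² + 2*s) (I(s) = √(s + ((s² + 0) + s)) = √(s + (s² + s)) = √(s + (s + s²)) = √(s² + 2*s))
(1767 - 1902)/(I(E(6)) - 2878) = (1767 - 1902)/(√((5 + 6)*(2 + (5 + 6))) - 2878) = -135/(√(11*(2 + 11)) - 2878) = -135/(√(11*13) - 2878) = -135/(√143 - 2878) = -135/(-2878 + √143)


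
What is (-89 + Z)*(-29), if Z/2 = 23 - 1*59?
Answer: 4669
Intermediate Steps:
Z = -72 (Z = 2*(23 - 1*59) = 2*(23 - 59) = 2*(-36) = -72)
(-89 + Z)*(-29) = (-89 - 72)*(-29) = -161*(-29) = 4669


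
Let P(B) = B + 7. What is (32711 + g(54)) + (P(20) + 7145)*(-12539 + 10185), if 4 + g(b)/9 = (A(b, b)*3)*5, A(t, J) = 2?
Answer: -16849943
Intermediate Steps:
P(B) = 7 + B
g(b) = 234 (g(b) = -36 + 9*((2*3)*5) = -36 + 9*(6*5) = -36 + 9*30 = -36 + 270 = 234)
(32711 + g(54)) + (P(20) + 7145)*(-12539 + 10185) = (32711 + 234) + ((7 + 20) + 7145)*(-12539 + 10185) = 32945 + (27 + 7145)*(-2354) = 32945 + 7172*(-2354) = 32945 - 16882888 = -16849943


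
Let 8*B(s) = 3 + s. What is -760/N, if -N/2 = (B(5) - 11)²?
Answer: 19/5 ≈ 3.8000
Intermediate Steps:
B(s) = 3/8 + s/8 (B(s) = (3 + s)/8 = 3/8 + s/8)
N = -200 (N = -2*((3/8 + (⅛)*5) - 11)² = -2*((3/8 + 5/8) - 11)² = -2*(1 - 11)² = -2*(-10)² = -2*100 = -200)
-760/N = -760/(-200) = -760*(-1/200) = 19/5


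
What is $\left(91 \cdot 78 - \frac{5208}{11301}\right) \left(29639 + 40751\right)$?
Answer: $\frac{1881977307700}{3767} \approx 4.996 \cdot 10^{8}$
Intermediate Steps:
$\left(91 \cdot 78 - \frac{5208}{11301}\right) \left(29639 + 40751\right) = \left(7098 - \frac{1736}{3767}\right) 70390 = \frac{26736430}{3767} \cdot 70390 = \frac{1881977307700}{3767}$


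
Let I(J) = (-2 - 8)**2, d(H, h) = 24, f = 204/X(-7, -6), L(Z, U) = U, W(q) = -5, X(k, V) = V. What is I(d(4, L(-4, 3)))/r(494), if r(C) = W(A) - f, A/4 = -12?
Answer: 100/29 ≈ 3.4483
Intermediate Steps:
A = -48 (A = 4*(-12) = -48)
f = -34 (f = 204/(-6) = 204*(-1/6) = -34)
I(J) = 100 (I(J) = (-10)**2 = 100)
r(C) = 29 (r(C) = -5 - 1*(-34) = -5 + 34 = 29)
I(d(4, L(-4, 3)))/r(494) = 100/29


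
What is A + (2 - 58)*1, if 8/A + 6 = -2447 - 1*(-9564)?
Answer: -398208/7111 ≈ -55.999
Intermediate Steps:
A = 8/7111 (A = 8/(-6 + (-2447 - 1*(-9564))) = 8/(-6 + (-2447 + 9564)) = 8/(-6 + 7117) = 8/7111 ≈ 0.0011250)
A + (2 - 58)*1 = 8/7111 + (2 - 58)*1 = 8/7111 - 56*1 = 8/7111 - 56 = -398208/7111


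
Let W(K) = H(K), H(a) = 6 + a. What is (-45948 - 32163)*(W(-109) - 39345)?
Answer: 3081322728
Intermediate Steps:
W(K) = 6 + K
(-45948 - 32163)*(W(-109) - 39345) = (-45948 - 32163)*((6 - 109) - 39345) = -78111*(-103 - 39345) = -78111*(-39448) = 3081322728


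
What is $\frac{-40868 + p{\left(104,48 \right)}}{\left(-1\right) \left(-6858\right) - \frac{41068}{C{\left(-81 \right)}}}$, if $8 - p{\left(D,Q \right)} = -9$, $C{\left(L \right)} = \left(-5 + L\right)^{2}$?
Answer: $- \frac{75533499}{12670175} \approx -5.9615$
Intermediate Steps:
$p{\left(D,Q \right)} = 17$ ($p{\left(D,Q \right)} = 8 - -9 = 8 + 9 = 17$)
$\frac{-40868 + p{\left(104,48 \right)}}{\left(-1\right) \left(-6858\right) - \frac{41068}{C{\left(-81 \right)}}} = \frac{-40868 + 17}{\left(-1\right) \left(-6858\right) - \frac{41068}{\left(-5 - 81\right)^{2}}} = - \frac{40851}{6858 - \frac{41068}{\left(-86\right)^{2}}} = - \frac{40851}{6858 - \frac{41068}{7396}} = - \frac{40851}{6858 - \frac{10267}{1849}} = - \frac{40851}{\frac{12670175}{1849}} = \left(-40851\right) \frac{1849}{12670175} = - \frac{75533499}{12670175}$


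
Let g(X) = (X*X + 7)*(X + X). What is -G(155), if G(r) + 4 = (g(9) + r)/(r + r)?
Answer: -499/310 ≈ -1.6097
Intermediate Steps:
g(X) = 2*X*(7 + X²) (g(X) = (X² + 7)*(2*X) = (7 + X²)*(2*X) = 2*X*(7 + X²))
G(r) = -4 + (1584 + r)/(2*r) (G(r) = -4 + (2*9*(7 + 9²) + r)/(r + r) = -4 + (2*9*(7 + 81) + r)/((2*r)) = -4 + (2*9*88 + r)*(1/(2*r)) = -4 + (1584 + r)*(1/(2*r)) = -4 + (1584 + r)/(2*r))
-G(155) = -(-7/2 + 792/155) = -1*499/310 = -499/310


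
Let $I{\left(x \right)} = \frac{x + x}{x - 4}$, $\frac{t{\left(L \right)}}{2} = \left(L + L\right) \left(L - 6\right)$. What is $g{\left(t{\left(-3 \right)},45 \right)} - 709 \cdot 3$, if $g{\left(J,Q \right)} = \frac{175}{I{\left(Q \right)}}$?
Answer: $- \frac{36851}{18} \approx -2047.3$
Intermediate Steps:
$t{\left(L \right)} = 4 L \left(-6 + L\right)$ ($t{\left(L \right)} = 2 \left(L + L\right) \left(L - 6\right) = 2 \cdot 2 L \left(-6 + L\right) = 4 L \left(-6 + L\right)$)
$I{\left(x \right)} = \frac{2 x}{-4 + x}$
$g{\left(J,Q \right)} = \frac{175 \left(-4 + Q\right)}{2 Q}$ ($g{\left(J,Q \right)} = \frac{175}{2 Q \frac{1}{-4 + Q}} = 175 \frac{-4 + Q}{2 Q} = \frac{175 \left(-4 + Q\right)}{2 Q}$)
$g{\left(t{\left(-3 \right)},45 \right)} - 709 \cdot 3 = \left(\frac{175}{2} - \frac{350}{45}\right) - 709 \cdot 3 = \left(\frac{175}{2} - \frac{70}{9}\right) - 2127 = \frac{1435}{18} - 2127 = - \frac{36851}{18}$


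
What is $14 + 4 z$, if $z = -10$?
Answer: $-26$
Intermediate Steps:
$14 + 4 z = 14 + 4 \left(-10\right) = 14 - 40 = -26$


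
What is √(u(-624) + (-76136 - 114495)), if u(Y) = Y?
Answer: I*√191255 ≈ 437.33*I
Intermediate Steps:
√(u(-624) + (-76136 - 114495)) = √(-624 + (-76136 - 114495)) = √(-624 - 190631) = √(-191255) = I*√191255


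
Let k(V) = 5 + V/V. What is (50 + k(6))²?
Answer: 3136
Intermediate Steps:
k(V) = 6 (k(V) = 5 + 1 = 6)
(50 + k(6))² = (50 + 6)² = 56² = 3136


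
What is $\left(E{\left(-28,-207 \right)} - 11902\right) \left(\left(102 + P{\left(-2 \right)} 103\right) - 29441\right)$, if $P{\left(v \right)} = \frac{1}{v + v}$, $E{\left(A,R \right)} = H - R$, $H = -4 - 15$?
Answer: $\frac{687957363}{2} \approx 3.4398 \cdot 10^{8}$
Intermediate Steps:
$H = -19$ ($H = -4 - 15 = -19$)
$E{\left(A,R \right)} = -19 - R$
$P{\left(v \right)} = \frac{1}{2 v}$
$\left(E{\left(-28,-207 \right)} - 11902\right) \left(\left(102 + P{\left(-2 \right)} 103\right) - 29441\right) = \left(\left(-19 - -207\right) - 11902\right) \left(\left(102 + \frac{1}{2 \left(-2\right)} 103\right) - 29441\right) = \left(\left(-19 + 207\right) - 11902\right) \left(\left(102 + \frac{1}{2} \left(- \frac{1}{2}\right) 103\right) - 29441\right) = \left(188 - 11902\right) \left(\left(102 - \frac{103}{4}\right) - 29441\right) = - 11714 \left(\left(102 - \frac{103}{4}\right) - 29441\right) = - 11714 \left(\frac{305}{4} - 29441\right) = \left(-11714\right) \left(- \frac{117459}{4}\right) = \frac{687957363}{2}$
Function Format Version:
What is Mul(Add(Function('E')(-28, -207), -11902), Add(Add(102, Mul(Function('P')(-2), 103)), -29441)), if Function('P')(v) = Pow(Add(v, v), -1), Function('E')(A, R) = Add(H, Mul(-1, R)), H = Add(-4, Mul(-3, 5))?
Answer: Rational(687957363, 2) ≈ 3.4398e+8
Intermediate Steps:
H = -19 (H = Add(-4, -15) = -19)
Function('E')(A, R) = Add(-19, Mul(-1, R))
Function('P')(v) = Mul(Rational(1, 2), Pow(v, -1)) (Function('P')(v) = Pow(Mul(2, v), -1) = Mul(Rational(1, 2), Pow(v, -1)))
Mul(Add(Function('E')(-28, -207), -11902), Add(Add(102, Mul(Function('P')(-2), 103)), -29441)) = Mul(Add(Add(-19, Mul(-1, -207)), -11902), Add(Add(102, Mul(Mul(Rational(1, 2), Pow(-2, -1)), 103)), -29441)) = Mul(Add(Add(-19, 207), -11902), Add(Add(102, Mul(Mul(Rational(1, 2), Rational(-1, 2)), 103)), -29441)) = Mul(Add(188, -11902), Add(Add(102, Mul(Rational(-1, 4), 103)), -29441)) = Mul(-11714, Add(Add(102, Rational(-103, 4)), -29441)) = Mul(-11714, Add(Rational(305, 4), -29441)) = Mul(-11714, Rational(-117459, 4)) = Rational(687957363, 2)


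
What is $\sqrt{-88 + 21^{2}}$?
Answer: $\sqrt{353} \approx 18.788$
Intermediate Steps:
$\sqrt{-88 + 21^{2}} = \sqrt{-88 + 441} = \sqrt{353}$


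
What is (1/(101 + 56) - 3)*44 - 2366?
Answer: -392142/157 ≈ -2497.7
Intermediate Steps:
(1/(101 + 56) - 3)*44 - 2366 = (1/157 - 3)*44 - 2366 = -470/157*44 - 2366 = -20680/157 - 2366 = -392142/157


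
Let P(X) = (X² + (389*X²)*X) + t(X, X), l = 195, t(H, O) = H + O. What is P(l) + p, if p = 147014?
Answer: 2884571804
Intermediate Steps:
P(X) = X² + 2*X + 389*X³ (P(X) = (X² + (389*X²)*X) + (X + X) = (X² + 389*X³) + 2*X = X² + 2*X + 389*X³)
P(l) + p = 195*(2 + 195 + 389*195²) + 147014 = 195*(2 + 195 + 389*38025) + 147014 = 195*(2 + 195 + 14791725) + 147014 = 195*14791922 + 147014 = 2884424790 + 147014 = 2884571804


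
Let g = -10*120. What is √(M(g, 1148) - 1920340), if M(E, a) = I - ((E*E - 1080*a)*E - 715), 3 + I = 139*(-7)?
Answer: √238271399 ≈ 15436.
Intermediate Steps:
I = -976 (I = -3 + 139*(-7) = -3 - 973 = -976)
g = -1200
M(E, a) = -261 - E*(E² - 1080*a) (M(E, a) = -976 - ((E*E - 1080*a)*E - 715) = -976 - ((E² - 1080*a)*E - 715) = -976 - (E*(E² - 1080*a) - 715) = -976 - (-715 + E*(E² - 1080*a)) = -976 + (715 - E*(E² - 1080*a)) = -261 - E*(E² - 1080*a))
√(M(g, 1148) - 1920340) = √((-261 - 1*(-1200)³ + 1080*(-1200)*1148) - 1920340) = √((-261 - 1*(-1728000000) - 1487808000) - 1920340) = √((-261 + 1728000000 - 1487808000) - 1920340) = √(240191739 - 1920340) = √238271399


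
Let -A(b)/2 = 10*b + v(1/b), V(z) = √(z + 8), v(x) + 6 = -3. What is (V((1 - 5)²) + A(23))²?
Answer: 195388 - 1768*√6 ≈ 1.9106e+5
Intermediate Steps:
v(x) = -9 (v(x) = -6 - 3 = -9)
V(z) = √(8 + z)
A(b) = 18 - 20*b (A(b) = -2*(10*b - 9) = -2*(-9 + 10*b) = 18 - 20*b)
(V((1 - 5)²) + A(23))² = (√(8 + (1 - 5)²) + (18 - 20*23))² = (√(8 + (-4)²) + (18 - 460))² = (√(8 + 16) - 442)² = (√24 - 442)² = (2*√6 - 442)² = (-442 + 2*√6)²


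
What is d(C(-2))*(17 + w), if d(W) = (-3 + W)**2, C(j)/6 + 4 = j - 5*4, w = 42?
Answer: 1491579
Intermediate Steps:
C(j) = -144 + 6*j (C(j) = -24 + 6*(j - 5*4) = -24 + 6*(j - 20) = -24 + 6*(-20 + j) = -24 + (-120 + 6*j) = -144 + 6*j)
d(C(-2))*(17 + w) = (-3 + (-144 + 6*(-2)))**2*(17 + 42) = (-3 + (-144 - 12))**2*59 = (-3 - 156)**2*59 = (-159)**2*59 = 25281*59 = 1491579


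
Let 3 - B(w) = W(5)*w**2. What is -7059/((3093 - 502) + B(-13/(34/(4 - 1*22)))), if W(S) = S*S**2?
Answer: 2040051/961459 ≈ 2.1218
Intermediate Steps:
W(S) = S**3
B(w) = 3 - 125*w**2 (B(w) = 3 - 5**3*w**2 = 3 - 125*w**2)
-7059/((3093 - 502) + B(-13/(34/(4 - 1*22)))) = -7059/((3093 - 502) + (3 - 125*169*(4 - 1*22)**2/1156)) = -7059/(2591 + (3 - 125*169*(4 - 22)**2/1156)) = -7059/(2591 + (3 - 125*(-13/(34/(-18)))**2)) = -7059/(2591 + (3 - 125*(-13/(34*(-1/18)))**2)) = -7059/(2591 + (3 - 125*(-13/(-17/9))**2)) = -7059/(2591 + (3 - 125*(-13*(-9/17))**2)) = -7059/(2591 + (3 - 125*(117/17)**2)) = -7059/(2591 + (3 - 125*13689/289)) = -7059/(2591 + (3 - 1711125/289)) = -7059/(2591 - 1710258/289) = -7059/(-961459/289) = -7059*(-289/961459) = 2040051/961459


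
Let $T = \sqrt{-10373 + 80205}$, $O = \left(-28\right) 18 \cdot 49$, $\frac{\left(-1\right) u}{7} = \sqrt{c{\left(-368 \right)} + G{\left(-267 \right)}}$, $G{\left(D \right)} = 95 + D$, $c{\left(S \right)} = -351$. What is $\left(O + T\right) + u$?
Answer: $-24696 + 2 \sqrt{17458} - 7 i \sqrt{523} \approx -24432.0 - 160.08 i$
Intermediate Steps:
$u = - 7 i \sqrt{523}$ ($u = - 7 \sqrt{-351 + \left(95 - 267\right)} = - 7 \sqrt{-351 - 172} = - 7 \sqrt{-523} = - 7 i \sqrt{523} \approx - 160.08 i$)
$O = -24696$ ($O = \left(-504\right) 49 = -24696$)
$T = 2 \sqrt{17458}$ ($T = \sqrt{69832} = 2 \sqrt{17458} \approx 264.26$)
$\left(O + T\right) + u = \left(-24696 + 2 \sqrt{17458}\right) - 7 i \sqrt{523} = -24696 + 2 \sqrt{17458} - 7 i \sqrt{523}$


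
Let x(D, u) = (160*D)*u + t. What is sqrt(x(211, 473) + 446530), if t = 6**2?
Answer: 3*sqrt(1823894) ≈ 4051.5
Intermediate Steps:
t = 36
x(D, u) = 36 + 160*D*u (x(D, u) = (160*D)*u + 36 = 160*D*u + 36 = 36 + 160*D*u)
sqrt(x(211, 473) + 446530) = sqrt((36 + 160*211*473) + 446530) = sqrt((36 + 15968480) + 446530) = sqrt(15968516 + 446530) = sqrt(16415046) = 3*sqrt(1823894)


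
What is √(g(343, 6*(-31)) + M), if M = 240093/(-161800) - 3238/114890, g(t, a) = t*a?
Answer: I*√2204645928961479374234/185892020 ≈ 252.59*I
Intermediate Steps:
g(t, a) = a*t
M = -2810819317/1858920200 (M = 240093*(-1/161800) - 3238*1/114890 = -240093/161800 - 1619/57445 = -2810819317/1858920200 ≈ -1.5121)
√(g(343, 6*(-31)) + M) = √((6*(-31))*343 - 2810819317/1858920200) = √(-186*343 - 2810819317/1858920200) = √(-63798 - 2810819317/1858920200) = √(-118598201738917/1858920200) = I*√2204645928961479374234/185892020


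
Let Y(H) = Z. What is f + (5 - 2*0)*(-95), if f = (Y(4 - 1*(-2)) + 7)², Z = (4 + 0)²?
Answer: 54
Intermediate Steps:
Z = 16 (Z = 4² = 16)
Y(H) = 16
f = 529 (f = (16 + 7)² = 23² = 529)
f + (5 - 2*0)*(-95) = 529 + (5 - 2*0)*(-95) = 529 + (5 + 0)*(-95) = 529 + 5*(-95) = 529 - 475 = 54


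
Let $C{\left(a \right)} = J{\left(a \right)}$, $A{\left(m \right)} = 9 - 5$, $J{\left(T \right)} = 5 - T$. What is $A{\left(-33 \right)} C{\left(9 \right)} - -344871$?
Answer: $344855$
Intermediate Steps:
$A{\left(m \right)} = 4$ ($A{\left(m \right)} = 9 - 5 = 4$)
$C{\left(a \right)} = 5 - a$
$A{\left(-33 \right)} C{\left(9 \right)} - -344871 = 4 \left(5 - 9\right) - -344871 = 4 \left(5 - 9\right) + 344871 = 4 \left(-4\right) + 344871 = -16 + 344871 = 344855$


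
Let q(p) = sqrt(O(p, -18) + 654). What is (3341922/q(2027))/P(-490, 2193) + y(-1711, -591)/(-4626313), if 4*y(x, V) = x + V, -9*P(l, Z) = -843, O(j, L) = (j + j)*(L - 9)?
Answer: 1151/9252626 - 1670961*I*sqrt(27201)/2547827 ≈ 0.0001244 - 108.17*I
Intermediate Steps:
O(j, L) = 2*j*(-9 + L) (O(j, L) = (2*j)*(-9 + L) = 2*j*(-9 + L))
q(p) = sqrt(654 - 54*p) (q(p) = sqrt(2*p*(-9 - 18) + 654) = sqrt(2*p*(-27) + 654) = sqrt(-54*p + 654) = sqrt(654 - 54*p))
P(l, Z) = 281/3 (P(l, Z) = -1/9*(-843) = 281/3)
y(x, V) = V/4 + x/4 (y(x, V) = (x + V)/4 = (V + x)/4 = V/4 + x/4)
(3341922/q(2027))/P(-490, 2193) + y(-1711, -591)/(-4626313) = (3341922/(sqrt(654 - 54*2027)))/(281/3) + ((1/4)*(-591) + (1/4)*(-1711))/(-4626313) = (3341922/(sqrt(654 - 109458)))*(3/281) + (-591/4 - 1711/4)*(-1/4626313) = (3341922/(sqrt(-108804)))*(3/281) - 1151/2*(-1/4626313) = (3341922/((2*I*sqrt(27201))))*(3/281) + 1151/9252626 = (3341922*(-I*sqrt(27201)/54402))*(3/281) + 1151/9252626 = -556987*I*sqrt(27201)/9067*(3/281) + 1151/9252626 = -1670961*I*sqrt(27201)/2547827 + 1151/9252626 = 1151/9252626 - 1670961*I*sqrt(27201)/2547827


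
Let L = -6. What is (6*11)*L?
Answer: -396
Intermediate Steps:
(6*11)*L = (6*11)*(-6) = 66*(-6) = -396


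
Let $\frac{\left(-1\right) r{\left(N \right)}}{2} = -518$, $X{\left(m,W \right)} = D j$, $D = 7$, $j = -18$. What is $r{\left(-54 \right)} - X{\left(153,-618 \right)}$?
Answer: $1162$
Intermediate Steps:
$X{\left(m,W \right)} = -126$ ($X{\left(m,W \right)} = 7 \left(-18\right) = -126$)
$r{\left(N \right)} = 1036$ ($r{\left(N \right)} = \left(-2\right) \left(-518\right) = 1036$)
$r{\left(-54 \right)} - X{\left(153,-618 \right)} = 1036 - -126 = 1036 + 126 = 1162$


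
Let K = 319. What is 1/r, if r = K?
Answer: 1/319 ≈ 0.0031348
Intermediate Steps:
r = 319
1/r = 1/319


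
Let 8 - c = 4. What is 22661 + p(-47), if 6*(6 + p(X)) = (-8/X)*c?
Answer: 3194371/141 ≈ 22655.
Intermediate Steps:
c = 4 (c = 8 - 1*4 = 8 - 4 = 4)
p(X) = -6 - 16/(3*X) (p(X) = -6 + (-8/X*4)/6 = -6 + (-32/X)/6 = -6 - 16/(3*X))
22661 + p(-47) = 22661 + (-6 - 16/3/(-47)) = 22661 + (-6 - 16/3*(-1/47)) = 22661 + (-6 + 16/141) = 22661 - 830/141 = 3194371/141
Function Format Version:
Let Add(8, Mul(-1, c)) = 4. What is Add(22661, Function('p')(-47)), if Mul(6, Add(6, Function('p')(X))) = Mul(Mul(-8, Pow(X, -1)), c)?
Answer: Rational(3194371, 141) ≈ 22655.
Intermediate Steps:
c = 4 (c = Add(8, Mul(-1, 4)) = Add(8, -4) = 4)
Function('p')(X) = Add(-6, Mul(Rational(-16, 3), Pow(X, -1))) (Function('p')(X) = Add(-6, Mul(Rational(1, 6), Mul(Mul(-8, Pow(X, -1)), 4))) = Add(-6, Mul(Rational(1, 6), Mul(-32, Pow(X, -1)))) = Add(-6, Mul(Rational(-16, 3), Pow(X, -1))))
Add(22661, Function('p')(-47)) = Add(22661, Add(-6, Mul(Rational(-16, 3), Pow(-47, -1)))) = Add(22661, Add(-6, Mul(Rational(-16, 3), Rational(-1, 47)))) = Add(22661, Add(-6, Rational(16, 141))) = Add(22661, Rational(-830, 141)) = Rational(3194371, 141)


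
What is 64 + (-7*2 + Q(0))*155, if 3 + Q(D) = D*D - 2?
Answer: -2881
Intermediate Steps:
Q(D) = -5 + D**2 (Q(D) = -3 + (D*D - 2) = -3 + (D**2 - 2) = -3 + (-2 + D**2) = -5 + D**2)
64 + (-7*2 + Q(0))*155 = 64 + (-7*2 + (-5 + 0**2))*155 = 64 + (-14 + (-5 + 0))*155 = 64 + (-14 - 5)*155 = 64 - 19*155 = 64 - 2945 = -2881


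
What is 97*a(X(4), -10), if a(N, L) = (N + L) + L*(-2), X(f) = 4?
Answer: 1358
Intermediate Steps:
a(N, L) = N - L (a(N, L) = (L + N) - 2*L = N - L)
97*a(X(4), -10) = 97*(4 - 1*(-10)) = 97*(4 + 10) = 97*14 = 1358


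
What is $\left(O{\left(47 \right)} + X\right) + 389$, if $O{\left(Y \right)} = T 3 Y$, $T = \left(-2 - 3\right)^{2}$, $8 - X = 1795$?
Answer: $2127$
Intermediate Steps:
$X = -1787$ ($X = 8 - 1795 = -1787$)
$T = 25$ ($T = \left(-5\right)^{2} = 25$)
$O{\left(Y \right)} = 75 Y$ ($O{\left(Y \right)} = 25 \cdot 3 Y = 75 Y$)
$\left(O{\left(47 \right)} + X\right) + 389 = \left(75 \cdot 47 - 1787\right) + 389 = \left(3525 - 1787\right) + 389 = 1738 + 389 = 2127$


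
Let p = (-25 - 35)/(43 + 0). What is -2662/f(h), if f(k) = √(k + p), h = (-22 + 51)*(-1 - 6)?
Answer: 242*I*√377927/799 ≈ 186.2*I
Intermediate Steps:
p = -60/43 ≈ -1.3953
h = -203 (h = 29*(-7) = -203)
f(k) = √(-60/43 + k) (f(k) = √(k - 60/43) = √(-60/43 + k))
-2662/f(h) = -2662*43/√(-2580 + 1849*(-203)) = -2662*43/√(-2580 - 375347) = -2662*(-I*√377927/8789) = -(-242)*I*√377927/799 = 242*I*√377927/799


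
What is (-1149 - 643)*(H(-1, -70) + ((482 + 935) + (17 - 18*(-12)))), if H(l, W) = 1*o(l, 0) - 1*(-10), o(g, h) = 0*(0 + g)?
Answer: -2974720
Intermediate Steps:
o(g, h) = 0 (o(g, h) = 0*g = 0)
H(l, W) = 10 (H(l, W) = 1*0 - 1*(-10) = 0 + 10 = 10)
(-1149 - 643)*(H(-1, -70) + ((482 + 935) + (17 - 18*(-12)))) = (-1149 - 643)*(10 + ((482 + 935) + (17 - 18*(-12)))) = -1792*(10 + (1417 + (17 + 216))) = -1792*(10 + (1417 + 233)) = -1792*(10 + 1650) = -1792*1660 = -2974720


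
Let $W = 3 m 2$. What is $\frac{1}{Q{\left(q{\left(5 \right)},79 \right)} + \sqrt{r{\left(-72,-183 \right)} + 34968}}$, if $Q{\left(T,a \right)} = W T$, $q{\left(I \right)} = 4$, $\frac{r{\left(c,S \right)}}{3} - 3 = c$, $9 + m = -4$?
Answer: $- \frac{104}{20861} - \frac{\sqrt{34761}}{62583} \approx -0.0079645$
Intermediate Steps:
$m = -13$ ($m = -9 - 4 = -13$)
$r{\left(c,S \right)} = 9 + 3 c$
$W = -78$ ($W = 3 \left(-13\right) 2 = \left(-39\right) 2 = -78$)
$Q{\left(T,a \right)} = - 78 T$
$\frac{1}{Q{\left(q{\left(5 \right)},79 \right)} + \sqrt{r{\left(-72,-183 \right)} + 34968}} = \frac{1}{\left(-78\right) 4 + \sqrt{\left(9 + 3 \left(-72\right)\right) + 34968}} = \frac{1}{-312 + \sqrt{\left(9 - 216\right) + 34968}} = \frac{1}{-312 + \sqrt{-207 + 34968}} = \frac{1}{-312 + \sqrt{34761}}$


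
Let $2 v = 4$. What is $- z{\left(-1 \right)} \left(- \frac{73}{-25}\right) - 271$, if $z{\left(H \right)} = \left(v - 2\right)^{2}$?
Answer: $-271$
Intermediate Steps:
$v = 2$ ($v = \frac{1}{2} \cdot 4 = 2$)
$z{\left(H \right)} = 0$ ($z{\left(H \right)} = \left(2 - 2\right)^{2} = 0^{2} = 0$)
$- z{\left(-1 \right)} \left(- \frac{73}{-25}\right) - 271 = \left(-1\right) 0 \left(- \frac{73}{-25}\right) - 271 = 0 \left(\left(-73\right) \left(- \frac{1}{25}\right)\right) - 271 = 0 \cdot \frac{73}{25} - 271 = 0 - 271 = -271$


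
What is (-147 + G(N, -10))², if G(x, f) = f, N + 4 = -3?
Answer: 24649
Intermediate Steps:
N = -7 (N = -4 - 3 = -7)
(-147 + G(N, -10))² = (-147 - 10)² = (-157)² = 24649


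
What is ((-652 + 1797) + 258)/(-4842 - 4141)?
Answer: -1403/8983 ≈ -0.15618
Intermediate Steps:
((-652 + 1797) + 258)/(-4842 - 4141) = (1145 + 258)/(-8983) = 1403*(-1/8983) = -1403/8983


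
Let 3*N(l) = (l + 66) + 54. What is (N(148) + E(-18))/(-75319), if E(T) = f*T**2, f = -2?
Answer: 1676/225957 ≈ 0.0074173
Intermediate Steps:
N(l) = 40 + l/3 (N(l) = ((l + 66) + 54)/3 = ((66 + l) + 54)/3 = (120 + l)/3 = 40 + l/3)
E(T) = -2*T**2
(N(148) + E(-18))/(-75319) = ((40 + (1/3)*148) - 2*(-18)**2)/(-75319) = ((40 + 148/3) - 2*324)*(-1/75319) = (268/3 - 648)*(-1/75319) = -1676/3*(-1/75319) = 1676/225957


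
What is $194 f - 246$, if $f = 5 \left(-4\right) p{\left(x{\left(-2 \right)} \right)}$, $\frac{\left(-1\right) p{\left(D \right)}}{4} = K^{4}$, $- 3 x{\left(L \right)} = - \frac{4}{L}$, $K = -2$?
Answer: $248074$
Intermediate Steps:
$x{\left(L \right)} = \frac{4}{3 L}$ ($x{\left(L \right)} = - \frac{\left(-4\right) \frac{1}{L}}{3} = \frac{4}{3 L}$)
$p{\left(D \right)} = -64$ ($p{\left(D \right)} = - 4 \left(-2\right)^{4} = \left(-4\right) 16 = -64$)
$f = 1280$ ($f = 5 \left(-4\right) \left(-64\right) = \left(-20\right) \left(-64\right) = 1280$)
$194 f - 246 = 194 \cdot 1280 - 246 = 248320 - 246 = 248074$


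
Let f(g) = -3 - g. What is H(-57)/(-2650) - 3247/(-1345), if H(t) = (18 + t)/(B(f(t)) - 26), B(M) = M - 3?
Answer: 43033241/17821250 ≈ 2.4147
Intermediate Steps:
B(M) = -3 + M
H(t) = (18 + t)/(-32 - t) (H(t) = (18 + t)/((-3 + (-3 - t)) - 26) = (18 + t)/((-6 - t) - 26) = (18 + t)/(-32 - t))
H(-57)/(-2650) - 3247/(-1345) = ((-18 - 1*(-57))/(32 - 57))/(-2650) - 3247/(-1345) = ((-18 + 57)/(-25))*(-1/2650) - 3247*(-1/1345) = -1/25*39*(-1/2650) + 3247/1345 = -39/25*(-1/2650) + 3247/1345 = 39/66250 + 3247/1345 = 43033241/17821250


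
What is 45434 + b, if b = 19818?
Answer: 65252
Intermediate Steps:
45434 + b = 45434 + 19818 = 65252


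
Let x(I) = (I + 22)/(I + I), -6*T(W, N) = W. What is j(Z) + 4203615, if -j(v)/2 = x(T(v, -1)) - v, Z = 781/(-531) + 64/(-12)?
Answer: 8064582743452/1918503 ≈ 4.2036e+6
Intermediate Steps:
Z = -3613/531 (Z = 781*(-1/531) + 64*(-1/12) = -781/531 - 16/3 = -3613/531 ≈ -6.8041)
T(W, N) = -W/6
x(I) = (22 + I)/(2*I) (x(I) = (22 + I)/((2*I)) = (22 + I)*(1/(2*I)) = (22 + I)/(2*I))
j(v) = 2*v + 6*(22 - v/6)/v (j(v) = -2*((22 - v/6)/(2*((-v/6))) - v) = -2*((-6/v)*(22 - v/6)/2 - v) = -2*(-3*(22 - v/6)/v - v) = -2*(-v - 3*(22 - v/6)/v) = 2*v + 6*(22 - v/6)/v)
j(Z) + 4203615 = (-1 + 2*(-3613/531) + 132/(-3613/531)) + 4203615 = (-1 - 7226/531 + 132*(-531/3613)) + 4203615 = (-1 - 7226/531 - 70092/3613) + 4203615 = -65244893/1918503 + 4203615 = 8064582743452/1918503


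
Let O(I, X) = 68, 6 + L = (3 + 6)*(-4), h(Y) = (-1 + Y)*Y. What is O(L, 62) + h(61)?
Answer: 3728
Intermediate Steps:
h(Y) = Y*(-1 + Y)
L = -42 (L = -6 + (3 + 6)*(-4) = -6 + 9*(-4) = -6 - 36 = -42)
O(L, 62) + h(61) = 68 + 61*(-1 + 61) = 68 + 61*60 = 68 + 3660 = 3728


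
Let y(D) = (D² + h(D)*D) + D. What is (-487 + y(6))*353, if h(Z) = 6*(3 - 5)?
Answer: -182501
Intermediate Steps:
h(Z) = -12 (h(Z) = 6*(-2) = -12)
y(D) = D² - 11*D (y(D) = (D² - 12*D) + D = D² - 11*D)
(-487 + y(6))*353 = (-487 + 6*(-11 + 6))*353 = (-487 + 6*(-5))*353 = (-487 - 30)*353 = -517*353 = -182501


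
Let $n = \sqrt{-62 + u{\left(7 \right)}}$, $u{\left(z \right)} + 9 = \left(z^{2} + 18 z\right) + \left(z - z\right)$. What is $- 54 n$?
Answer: $- 108 \sqrt{26} \approx -550.69$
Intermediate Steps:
$u{\left(z \right)} = -9 + z^{2} + 18 z$ ($u{\left(z \right)} = -9 + \left(\left(z^{2} + 18 z\right) + \left(z - z\right)\right) = -9 + \left(\left(z^{2} + 18 z\right) + 0\right) = -9 + \left(z^{2} + 18 z\right) = -9 + z^{2} + 18 z$)
$n = 2 \sqrt{26}$ ($n = \sqrt{-62 + \left(-9 + 7^{2} + 18 \cdot 7\right)} = \sqrt{-62 + \left(-9 + 49 + 126\right)} = \sqrt{-62 + 166} = \sqrt{104} = 2 \sqrt{26} \approx 10.198$)
$- 54 n = - 54 \cdot 2 \sqrt{26} = - 108 \sqrt{26}$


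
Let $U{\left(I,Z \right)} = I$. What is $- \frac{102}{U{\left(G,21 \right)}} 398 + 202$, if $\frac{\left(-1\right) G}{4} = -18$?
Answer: $- \frac{2171}{6} \approx -361.83$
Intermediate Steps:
$G = 72$ ($G = \left(-4\right) \left(-18\right) = 72$)
$- \frac{102}{U{\left(G,21 \right)}} 398 + 202 = - \frac{102}{72} \cdot 398 + 202 = \left(-102\right) \frac{1}{72} \cdot 398 + 202 = \left(- \frac{17}{12}\right) 398 + 202 = - \frac{3383}{6} + 202 = - \frac{2171}{6}$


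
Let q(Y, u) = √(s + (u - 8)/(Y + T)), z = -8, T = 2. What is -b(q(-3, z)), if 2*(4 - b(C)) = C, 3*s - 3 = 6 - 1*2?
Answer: -4 + √165/6 ≈ -1.8591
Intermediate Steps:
s = 7/3 (s = 1 + (6 - 1*2)/3 = 1 + (6 - 2)/3 = 1 + (⅓)*4 = 1 + 4/3 = 7/3 ≈ 2.3333)
q(Y, u) = √(7/3 + (-8 + u)/(2 + Y)) (q(Y, u) = √(7/3 + (u - 8)/(Y + 2)) = √(7/3 + (-8 + u)/(2 + Y)))
b(C) = 4 - C/2
-b(q(-3, z)) = -(4 - √3*√((-10 + 3*(-8) + 7*(-3))/(2 - 3))/6) = -(4 - √3*√((-10 - 24 - 21)/(-1))/6) = -(4 - √3*√(-1*(-55))/6) = -(4 - √3*√55/6) = -(4 - √165/6) = -4 + √165/6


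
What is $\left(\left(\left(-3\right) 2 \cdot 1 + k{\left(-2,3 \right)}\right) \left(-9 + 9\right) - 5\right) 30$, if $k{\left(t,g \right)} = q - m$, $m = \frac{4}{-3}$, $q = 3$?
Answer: $-150$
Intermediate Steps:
$m = - \frac{4}{3}$ ($m = 4 \left(- \frac{1}{3}\right) = - \frac{4}{3} \approx -1.3333$)
$k{\left(t,g \right)} = \frac{13}{3}$ ($k{\left(t,g \right)} = 3 - - \frac{4}{3} = 3 + \frac{4}{3} = \frac{13}{3}$)
$\left(\left(\left(-3\right) 2 \cdot 1 + k{\left(-2,3 \right)}\right) \left(-9 + 9\right) - 5\right) 30 = \left(\left(\left(-3\right) 2 \cdot 1 + \frac{13}{3}\right) \left(-9 + 9\right) - 5\right) 30 = \left(\left(\left(-6\right) 1 + \frac{13}{3}\right) 0 - 5\right) 30 = \left(\left(-6 + \frac{13}{3}\right) 0 - 5\right) 30 = \left(\left(- \frac{5}{3}\right) 0 - 5\right) 30 = \left(0 - 5\right) 30 = \left(-5\right) 30 = -150$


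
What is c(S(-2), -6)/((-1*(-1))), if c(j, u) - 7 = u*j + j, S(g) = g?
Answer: 17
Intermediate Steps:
c(j, u) = 7 + j + j*u (c(j, u) = 7 + (u*j + j) = 7 + (j*u + j) = 7 + (j + j*u) = 7 + j + j*u)
c(S(-2), -6)/((-1*(-1))) = (7 - 2 - 2*(-6))/((-1*(-1))) = (7 - 2 + 12)/1 = 1*17 = 17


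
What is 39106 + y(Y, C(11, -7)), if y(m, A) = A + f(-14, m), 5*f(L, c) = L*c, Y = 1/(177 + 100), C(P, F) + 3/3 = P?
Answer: 54175646/1385 ≈ 39116.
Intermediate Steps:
C(P, F) = -1 + P
Y = 1/277 ≈ 0.0036101
f(L, c) = L*c/5 (f(L, c) = (L*c)/5 = L*c/5)
y(m, A) = A - 14*m/5 (y(m, A) = A + (⅕)*(-14)*m = A - 14*m/5)
39106 + y(Y, C(11, -7)) = 39106 + ((-1 + 11) - 14/5*1/277) = 39106 + (10 - 14/1385) = 39106 + 13836/1385 = 54175646/1385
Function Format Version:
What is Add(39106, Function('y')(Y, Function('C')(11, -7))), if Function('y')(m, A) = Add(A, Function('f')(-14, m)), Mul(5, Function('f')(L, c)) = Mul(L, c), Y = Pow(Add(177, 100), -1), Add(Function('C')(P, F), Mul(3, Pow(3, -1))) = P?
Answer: Rational(54175646, 1385) ≈ 39116.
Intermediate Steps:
Function('C')(P, F) = Add(-1, P)
Y = Rational(1, 277) (Y = Pow(277, -1) = Rational(1, 277) ≈ 0.0036101)
Function('f')(L, c) = Mul(Rational(1, 5), L, c) (Function('f')(L, c) = Mul(Rational(1, 5), Mul(L, c)) = Mul(Rational(1, 5), L, c))
Function('y')(m, A) = Add(A, Mul(Rational(-14, 5), m)) (Function('y')(m, A) = Add(A, Mul(Rational(1, 5), -14, m)) = Add(A, Mul(Rational(-14, 5), m)))
Add(39106, Function('y')(Y, Function('C')(11, -7))) = Add(39106, Add(Add(-1, 11), Mul(Rational(-14, 5), Rational(1, 277)))) = Add(39106, Add(10, Rational(-14, 1385))) = Add(39106, Rational(13836, 1385)) = Rational(54175646, 1385)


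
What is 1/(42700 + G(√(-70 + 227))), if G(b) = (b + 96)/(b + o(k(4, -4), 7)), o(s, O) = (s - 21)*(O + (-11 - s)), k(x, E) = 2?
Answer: 548236087/23410141528859 - 18*√157/23410141528859 ≈ 2.3419e-5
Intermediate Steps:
o(s, O) = (-21 + s)*(-11 + O - s)
G(b) = (96 + b)/(114 + b) (G(b) = (b + 96)/(b + (231 - 1*2² - 21*7 + 10*2 + 7*2)) = (96 + b)/(b + (231 - 1*4 - 147 + 20 + 14)) = (96 + b)/(b + (231 - 4 - 147 + 20 + 14)) = (96 + b)/(b + 114) = (96 + b)/(114 + b))
1/(42700 + G(√(-70 + 227))) = 1/(42700 + (96 + √(-70 + 227))/(114 + √(-70 + 227))) = 1/(42700 + (96 + √157)/(114 + √157))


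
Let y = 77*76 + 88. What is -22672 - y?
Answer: -28612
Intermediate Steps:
y = 5940 (y = 5852 + 88 = 5940)
-22672 - y = -22672 - 1*5940 = -22672 - 5940 = -28612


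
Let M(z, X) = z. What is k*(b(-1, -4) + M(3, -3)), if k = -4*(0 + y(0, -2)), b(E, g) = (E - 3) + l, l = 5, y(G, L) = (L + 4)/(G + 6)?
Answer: -16/3 ≈ -5.3333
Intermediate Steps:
y(G, L) = (4 + L)/(6 + G)
b(E, g) = 2 + E (b(E, g) = (E - 3) + 5 = (-3 + E) + 5 = 2 + E)
k = -4/3 (k = -4*(0 + (4 - 2)/(6 + 0)) = -4*(0 + 2/6) = -4*(0 + (1/6)*2) = -4*(0 + 1/3) = -4*1/3 = -4/3 ≈ -1.3333)
k*(b(-1, -4) + M(3, -3)) = -4*((2 - 1) + 3)/3 = -4*(1 + 3)/3 = -4/3*4 = -16/3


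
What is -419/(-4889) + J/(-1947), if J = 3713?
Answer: -17337064/9518883 ≈ -1.8213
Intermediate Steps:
-419/(-4889) + J/(-1947) = -419/(-4889) + 3713/(-1947) = -419*(-1/4889) + 3713*(-1/1947) = 419/4889 - 3713/1947 = -17337064/9518883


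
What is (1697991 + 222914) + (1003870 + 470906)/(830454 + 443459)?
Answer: 2447067326041/1273913 ≈ 1.9209e+6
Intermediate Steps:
(1697991 + 222914) + (1003870 + 470906)/(830454 + 443459) = 1920905 + 1474776/1273913 = 2447067326041/1273913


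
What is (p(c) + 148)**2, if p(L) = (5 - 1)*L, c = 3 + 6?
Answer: 33856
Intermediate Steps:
c = 9
p(L) = 4*L
(p(c) + 148)**2 = (4*9 + 148)**2 = (36 + 148)**2 = 184**2 = 33856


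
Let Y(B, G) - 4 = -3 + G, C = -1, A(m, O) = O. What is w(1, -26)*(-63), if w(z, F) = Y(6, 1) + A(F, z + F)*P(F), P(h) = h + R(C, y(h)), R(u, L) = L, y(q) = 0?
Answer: -41076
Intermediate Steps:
Y(B, G) = 1 + G (Y(B, G) = 4 + (-3 + G) = 1 + G)
P(h) = h (P(h) = h + 0 = h)
w(z, F) = 2 + F*(F + z) (w(z, F) = (1 + 1) + (z + F)*F = 2 + (F + z)*F = 2 + F*(F + z))
w(1, -26)*(-63) = (2 - 26*(-26 + 1))*(-63) = (2 - 26*(-25))*(-63) = (2 + 650)*(-63) = 652*(-63) = -41076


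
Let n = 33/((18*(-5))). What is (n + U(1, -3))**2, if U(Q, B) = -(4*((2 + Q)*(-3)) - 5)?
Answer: 1485961/900 ≈ 1651.1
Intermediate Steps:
U(Q, B) = 29 + 12*Q (U(Q, B) = -(4*(-6 - 3*Q) - 5) = -((-24 - 12*Q) - 5) = -(-29 - 12*Q) = 29 + 12*Q)
n = -11/30 (n = 33/(-90) = 33*(-1/90) = -11/30 ≈ -0.36667)
(n + U(1, -3))**2 = (-11/30 + (29 + 12*1))**2 = (-11/30 + (29 + 12))**2 = (-11/30 + 41)**2 = (1219/30)**2 = 1485961/900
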